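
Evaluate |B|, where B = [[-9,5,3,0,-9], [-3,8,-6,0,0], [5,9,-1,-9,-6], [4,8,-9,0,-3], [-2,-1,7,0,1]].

Expand along column 4 (it has 4 zeros):
  − (-9) · M_34   where M_34 = det([-9 5 3 -9; -3 8 -6 0; 4 8 -9 -3; -2 -1 7 1]) = -3528
det = (-1)·(-9)·(-3528) = -31752

|B| = -31752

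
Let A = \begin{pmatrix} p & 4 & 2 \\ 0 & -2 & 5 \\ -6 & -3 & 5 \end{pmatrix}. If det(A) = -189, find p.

Expanding along the row containing p, det(A) is linear in p: det(A) = (5)·p + (-144).
Set (5)·p + (-144) = -189  ⇒  (5)·p = -45  ⇒  p = -9.

-9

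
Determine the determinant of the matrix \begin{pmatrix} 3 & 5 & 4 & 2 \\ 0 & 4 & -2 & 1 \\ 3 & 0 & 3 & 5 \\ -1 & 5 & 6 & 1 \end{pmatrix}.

Expand along row 2 (it has 1 zero):
  + (4) · M_22   where M_22 = det([3 4 2; 3 3 5; -1 6 1]) = -71
  − (-2) · M_23   where M_23 = det([3 5 2; 3 0 5; -1 5 1]) = -85
  + (1) · M_24   where M_24 = det([3 5 4; 3 0 3; -1 5 6]) = -90
det = (+1)·(4)·(-71) + (-1)·(-2)·(-85) + (+1)·(1)·(-90) = -544

-544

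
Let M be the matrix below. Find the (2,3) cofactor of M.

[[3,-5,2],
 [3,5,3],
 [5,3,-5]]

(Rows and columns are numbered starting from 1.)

Delete row 2 and column 3; the remaining 2×2 submatrix is [3 -5; 5 3].
Its determinant is 3·3 − (-5)·5 = 34.
The cofactor carries sign (−1)^(2+3) = −1, so C_{2,3} = −(34) = -34.

The cofactor is -34.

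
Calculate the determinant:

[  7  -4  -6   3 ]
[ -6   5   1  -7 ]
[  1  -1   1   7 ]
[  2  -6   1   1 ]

The determinant is 487.

Expand along row 1:
  + (7) · M_11   where M_11 = det([5 1 -7; -1 1 7; -6 1 1]) = -106
  − (-4) · M_12   where M_12 = det([-6 1 -7; 1 1 7; 2 1 1]) = 56
  + (-6) · M_13   where M_13 = det([-6 5 -7; 1 -1 7; 2 -6 1]) = -153
  − (3) · M_14   where M_14 = det([-6 5 1; 1 -1 1; 2 -6 1]) = -29
det = (+1)·(7)·(-106) + (-1)·(-4)·(56) + (+1)·(-6)·(-153) + (-1)·(3)·(-29) = 487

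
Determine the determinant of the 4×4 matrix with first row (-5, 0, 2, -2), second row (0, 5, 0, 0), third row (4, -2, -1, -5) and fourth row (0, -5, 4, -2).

-630

Expand along row 2 (it has 3 zeros):
  + (5) · M_22   where M_22 = det([-5 2 -2; 4 -1 -5; 0 4 -2]) = -126
det = (+1)·(5)·(-126) = -630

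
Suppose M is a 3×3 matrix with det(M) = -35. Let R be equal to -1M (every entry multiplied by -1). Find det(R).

For a 3×3 matrix, det(-1M) = (-1)^3·det(M) = -1·det(M).
det(R) = (-1)·(-35) = 35

35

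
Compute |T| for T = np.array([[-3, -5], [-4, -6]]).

det(T) = (-3)·(-6) − (-5)·(-4) = 18 − 20 = -2

The determinant is -2.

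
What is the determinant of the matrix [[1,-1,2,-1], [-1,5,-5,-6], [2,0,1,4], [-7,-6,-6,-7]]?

287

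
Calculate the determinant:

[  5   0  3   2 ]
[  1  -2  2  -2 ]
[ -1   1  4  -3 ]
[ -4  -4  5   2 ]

Expand along row 1 (it has 1 zero):
  + (5) · M_11   where M_11 = det([-2 2 -2; 1 4 -3; -4 5 2]) = -68
  + (3) · M_13   where M_13 = det([1 -2 -2; -1 1 -3; -4 -4 2]) = -54
  − (2) · M_14   where M_14 = det([1 -2 2; -1 1 4; -4 -4 5]) = 59
det = (+1)·(5)·(-68) + (+1)·(3)·(-54) + (-1)·(2)·(59) = -620

-620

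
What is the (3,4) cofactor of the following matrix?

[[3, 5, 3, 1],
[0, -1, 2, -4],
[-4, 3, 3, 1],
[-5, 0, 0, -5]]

65

Delete row 3 and column 4; the remaining 3×3 submatrix is [3 5 3; 0 -1 2; -5 0 0].
Its determinant is -65.
The cofactor carries sign (−1)^(3+4) = −1, so C_{3,4} = −(-65) = 65.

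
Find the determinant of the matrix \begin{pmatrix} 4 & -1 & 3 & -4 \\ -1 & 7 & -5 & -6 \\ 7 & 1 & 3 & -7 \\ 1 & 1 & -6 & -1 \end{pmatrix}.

The determinant is 441.

Expand along row 1:
  + (4) · M_11   where M_11 = det([7 -5 -6; 1 3 -7; 1 -6 -1]) = -231
  − (-1) · M_12   where M_12 = det([-1 -5 -6; 7 3 -7; 1 -6 -1]) = 315
  + (3) · M_13   where M_13 = det([-1 7 -6; 7 1 -7; 1 1 -1]) = -42
  − (-4) · M_14   where M_14 = det([-1 7 -5; 7 1 3; 1 1 -6]) = 294
det = (+1)·(4)·(-231) + (-1)·(-1)·(315) + (+1)·(3)·(-42) + (-1)·(-4)·(294) = 441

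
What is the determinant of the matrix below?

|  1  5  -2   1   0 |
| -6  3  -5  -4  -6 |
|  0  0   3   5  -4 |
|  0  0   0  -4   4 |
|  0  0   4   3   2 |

-1452

The matrix is block upper-triangular with a 2×2 block and a 3×3 block on the diagonal, so its determinant equals the product of the determinants of the diagonal blocks.
det of the 2×2 block = 33
det of the 3×3 block = -44
det = (33)·(-44) = -1452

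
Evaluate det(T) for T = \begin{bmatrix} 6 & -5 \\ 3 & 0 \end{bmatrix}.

det(T) = 6·0 − (-5)·3 = 0 − (-15) = 15

15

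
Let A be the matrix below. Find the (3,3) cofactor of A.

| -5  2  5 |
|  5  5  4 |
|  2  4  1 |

-35

Delete row 3 and column 3; the remaining 2×2 submatrix is [-5 2; 5 5].
Its determinant is (-5)·5 − 2·5 = -35.
The cofactor carries sign (−1)^(3+3) = +1, so C_{3,3} = +(-35) = -35.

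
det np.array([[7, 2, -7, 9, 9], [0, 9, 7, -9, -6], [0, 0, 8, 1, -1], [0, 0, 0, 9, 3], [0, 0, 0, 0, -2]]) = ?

The matrix is upper triangular, so the determinant is the product of the diagonal entries:
det = (7) · (9) · (8) · (9) · (-2) = -9072

-9072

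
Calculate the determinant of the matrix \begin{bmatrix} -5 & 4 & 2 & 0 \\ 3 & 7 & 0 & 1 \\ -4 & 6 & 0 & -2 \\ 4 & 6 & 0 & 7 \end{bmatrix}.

Expand along column 3 (it has 3 zeros):
  + (2) · M_13   where M_13 = det([3 7 1; -4 6 -2; 4 6 7]) = 254
det = (+1)·(2)·(254) = 508

508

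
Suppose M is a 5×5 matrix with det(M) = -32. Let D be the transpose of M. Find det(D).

det(Mᵀ) = det(M).
det(D) = (1)·(-32) = -32

The determinant is -32.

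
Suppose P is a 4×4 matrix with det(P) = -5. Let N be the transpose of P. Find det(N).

|N| = -5

det(Pᵀ) = det(P).
det(N) = (1)·(-5) = -5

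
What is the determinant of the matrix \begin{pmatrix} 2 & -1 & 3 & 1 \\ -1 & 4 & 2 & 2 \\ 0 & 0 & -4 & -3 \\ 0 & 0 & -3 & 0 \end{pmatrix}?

The determinant is -63.

The matrix is block upper-triangular with a 2×2 block and a 2×2 block on the diagonal, so its determinant equals the product of the determinants of the diagonal blocks.
det of the 2×2 block = 7
det of the 2×2 block = -9
det = (7)·(-9) = -63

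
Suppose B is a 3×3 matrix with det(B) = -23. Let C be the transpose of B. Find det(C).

-23

det(Bᵀ) = det(B).
det(C) = (1)·(-23) = -23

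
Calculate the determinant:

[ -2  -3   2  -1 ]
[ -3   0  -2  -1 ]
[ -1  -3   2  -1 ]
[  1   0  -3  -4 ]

Expand along column 2 (it has 2 zeros):
  − (-3) · M_12   where M_12 = det([-3 -2 -1; -1 2 -1; 1 -3 -4]) = 42
  − (-3) · M_32   where M_32 = det([-2 2 -1; -3 -2 -1; 1 -3 -4]) = -47
det = (-1)·(-3)·(42) + (-1)·(-3)·(-47) = -15

-15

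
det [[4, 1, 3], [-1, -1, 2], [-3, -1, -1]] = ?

The determinant is -1.

Expand along column 1:
  + 4 · |-1 2; -1 -1| = 4·(1 − (-2)) = 12
  − (-1) · |1 3; -1 -1| = −(-1)·(-1 − (-3)) = 2
  + (-3) · |1 3; -1 2| = (-3)·(2 − (-3)) = -15
Sum: (12) + (2) + (-15) = -1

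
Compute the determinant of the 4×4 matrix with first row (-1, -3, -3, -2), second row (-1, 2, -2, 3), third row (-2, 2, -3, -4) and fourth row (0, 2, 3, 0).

-90

Expand along row 4 (it has 2 zeros):
  + (2) · M_42   where M_42 = det([-1 -3 -2; -1 -2 3; -2 -3 -4]) = 15
  − (3) · M_43   where M_43 = det([-1 -3 -2; -1 2 3; -2 2 -4]) = 40
det = (+1)·(2)·(15) + (-1)·(3)·(40) = -90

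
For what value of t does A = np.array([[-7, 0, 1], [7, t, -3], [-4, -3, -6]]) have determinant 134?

t = 2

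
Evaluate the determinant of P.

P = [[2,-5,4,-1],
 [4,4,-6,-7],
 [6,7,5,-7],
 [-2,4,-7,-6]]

-2658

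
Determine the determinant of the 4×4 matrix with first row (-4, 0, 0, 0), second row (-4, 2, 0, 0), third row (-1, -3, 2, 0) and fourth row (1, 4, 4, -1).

The matrix is lower triangular, so the determinant is the product of the diagonal entries:
det = (-4) · (2) · (2) · (-1) = 16

16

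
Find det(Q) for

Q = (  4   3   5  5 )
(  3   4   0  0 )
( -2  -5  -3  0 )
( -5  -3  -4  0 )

Expand along column 4 (it has 3 zeros):
  − (5) · M_14   where M_14 = det([3 4 0; -2 -5 -3; -5 -3 -4]) = 61
det = (-1)·(5)·(61) = -305

|Q| = -305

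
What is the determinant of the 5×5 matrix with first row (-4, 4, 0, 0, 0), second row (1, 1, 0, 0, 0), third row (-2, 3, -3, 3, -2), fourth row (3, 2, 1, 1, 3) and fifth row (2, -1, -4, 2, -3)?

The matrix is block lower-triangular with a 2×2 block and a 3×3 block on the diagonal, so its determinant equals the product of the determinants of the diagonal blocks.
det of the 2×2 block = -8
det of the 3×3 block = -12
det = (-8)·(-12) = 96

96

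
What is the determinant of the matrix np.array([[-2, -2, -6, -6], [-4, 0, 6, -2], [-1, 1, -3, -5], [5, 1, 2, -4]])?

Expand along row 2 (it has 1 zero):
  − (-4) · M_21   where M_21 = det([-2 -6 -6; 1 -3 -5; 1 2 -4]) = -68
  − (6) · M_23   where M_23 = det([-2 -2 -6; -1 1 -5; 5 1 -4]) = 92
  + (-2) · M_24   where M_24 = det([-2 -2 -6; -1 1 -3; 5 1 2]) = 52
det = (-1)·(-4)·(-68) + (-1)·(6)·(92) + (+1)·(-2)·(52) = -928

-928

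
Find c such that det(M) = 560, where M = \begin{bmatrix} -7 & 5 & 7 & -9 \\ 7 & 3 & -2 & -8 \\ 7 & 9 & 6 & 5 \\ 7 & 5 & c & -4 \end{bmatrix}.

Expanding along the row containing c, det(M) is linear in c: det(M) = (1442)·c + (-882).
Set (1442)·c + (-882) = 560  ⇒  (1442)·c = 1442  ⇒  c = 1.

c = 1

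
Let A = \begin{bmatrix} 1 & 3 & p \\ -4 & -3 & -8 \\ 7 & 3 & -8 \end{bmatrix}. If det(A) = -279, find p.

-7

Expanding along the column containing p, det(A) is linear in p: det(A) = (9)·p + (-216).
Set (9)·p + (-216) = -279  ⇒  (9)·p = -63  ⇒  p = -7.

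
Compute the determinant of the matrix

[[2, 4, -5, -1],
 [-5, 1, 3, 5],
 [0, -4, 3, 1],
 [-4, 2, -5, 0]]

Expand along row 3 (it has 1 zero):
  − (-4) · M_32   where M_32 = det([2 -5 -1; -5 3 5; -4 -5 0]) = 113
  + (3) · M_33   where M_33 = det([2 4 -1; -5 1 5; -4 2 0]) = -94
  − (1) · M_34   where M_34 = det([2 4 -5; -5 1 3; -4 2 -5]) = -140
det = (-1)·(-4)·(113) + (+1)·(3)·(-94) + (-1)·(1)·(-140) = 310

310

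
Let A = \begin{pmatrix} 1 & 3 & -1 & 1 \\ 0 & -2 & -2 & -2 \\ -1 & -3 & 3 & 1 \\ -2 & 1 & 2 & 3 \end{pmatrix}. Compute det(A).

Expand along row 2 (it has 1 zero):
  + (-2) · M_22   where M_22 = det([1 -1 1; -1 3 1; -2 2 3]) = 10
  − (-2) · M_23   where M_23 = det([1 3 1; -1 -3 1; -2 1 3]) = -14
  + (-2) · M_24   where M_24 = det([1 3 -1; -1 -3 3; -2 1 2]) = -14
det = (+1)·(-2)·(10) + (-1)·(-2)·(-14) + (+1)·(-2)·(-14) = -20

-20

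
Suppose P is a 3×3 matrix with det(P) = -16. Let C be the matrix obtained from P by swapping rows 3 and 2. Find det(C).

Swapping two rows multiplies the determinant by −1.
det(C) = (-1)·(-16) = 16

16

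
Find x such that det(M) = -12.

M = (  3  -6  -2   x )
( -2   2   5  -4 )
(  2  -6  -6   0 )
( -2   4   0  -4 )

x = 5

Expanding along the row containing x, det(M) is linear in x: det(M) = (44)·x + (-232).
Set (44)·x + (-232) = -12  ⇒  (44)·x = 220  ⇒  x = 5.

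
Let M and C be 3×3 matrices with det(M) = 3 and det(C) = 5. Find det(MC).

|MC| = 15

det(MC) = det(M)·det(C) = (3)·(5) = 15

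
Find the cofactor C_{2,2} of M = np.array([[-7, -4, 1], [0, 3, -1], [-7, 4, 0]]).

Delete row 2 and column 2; the remaining 2×2 submatrix is [-7 1; -7 0].
Its determinant is (-7)·0 − 1·(-7) = 7.
The cofactor carries sign (−1)^(2+2) = +1, so C_{2,2} = +(7) = 7.

The cofactor is 7.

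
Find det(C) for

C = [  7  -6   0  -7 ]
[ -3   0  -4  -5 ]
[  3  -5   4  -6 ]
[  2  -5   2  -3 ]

-708

Expand along row 1 (it has 1 zero):
  + (7) · M_11   where M_11 = det([0 -4 -5; -5 4 -6; -5 2 -3]) = -110
  − (-6) · M_12   where M_12 = det([-3 -4 -5; 3 4 -6; 2 2 -3]) = 22
  − (-7) · M_14   where M_14 = det([-3 0 -4; 3 -5 4; 2 -5 2]) = -10
det = (+1)·(7)·(-110) + (-1)·(-6)·(22) + (-1)·(-7)·(-10) = -708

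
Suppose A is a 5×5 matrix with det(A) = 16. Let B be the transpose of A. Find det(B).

16

det(Aᵀ) = det(A).
det(B) = (1)·(16) = 16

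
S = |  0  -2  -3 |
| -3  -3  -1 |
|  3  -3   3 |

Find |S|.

-66

Expand along row 1:
  − (-2) · |-3 -1; 3 3| = −(-2)·(-9 − (-3)) = -12
  + (-3) · |-3 -3; 3 -3| = (-3)·(9 − (-9)) = -54
Sum: (-12) + (-54) = -66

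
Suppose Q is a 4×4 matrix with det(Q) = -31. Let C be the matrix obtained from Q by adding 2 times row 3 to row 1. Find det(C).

Adding a multiple of one row to another leaves the determinant unchanged.
det(C) = (1)·(-31) = -31

The determinant is -31.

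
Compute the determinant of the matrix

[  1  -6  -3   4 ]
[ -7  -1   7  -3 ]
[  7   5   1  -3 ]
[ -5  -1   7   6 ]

-2628

Expand along row 1:
  + (1) · M_11   where M_11 = det([-1 7 -3; 5 1 -3; -1 7 6]) = -324
  − (-6) · M_12   where M_12 = det([-7 7 -3; 7 1 -3; -5 7 6]) = -540
  + (-3) · M_13   where M_13 = det([-7 -1 -3; 7 5 -3; -5 -1 6]) = -216
  − (4) · M_14   where M_14 = det([-7 -1 7; 7 5 1; -5 -1 7]) = -72
det = (+1)·(1)·(-324) + (-1)·(-6)·(-540) + (+1)·(-3)·(-216) + (-1)·(4)·(-72) = -2628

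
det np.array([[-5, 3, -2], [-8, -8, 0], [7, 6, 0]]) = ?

Expand along column 3:
  + (-2) · |-8 -8; 7 6| = (-2)·(-48 − (-56)) = -16

-16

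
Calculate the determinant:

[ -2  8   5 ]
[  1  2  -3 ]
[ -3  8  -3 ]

130

Expand along row 1:
  + (-2) · |2 -3; 8 -3| = (-2)·(-6 − (-24)) = -36
  − 8 · |1 -3; -3 -3| = −8·(-3 − 9) = 96
  + 5 · |1 2; -3 8| = 5·(8 − (-6)) = 70
Sum: (-36) + (96) + (70) = 130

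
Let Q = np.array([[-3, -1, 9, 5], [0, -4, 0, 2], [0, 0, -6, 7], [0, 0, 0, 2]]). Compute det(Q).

Q is upper triangular, so det(Q) is the product of the diagonal entries:
det = (-3) · (-4) · (-6) · (2) = -144

-144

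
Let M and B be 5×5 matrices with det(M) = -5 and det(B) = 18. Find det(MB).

-90

det(MB) = det(M)·det(B) = (-5)·(18) = -90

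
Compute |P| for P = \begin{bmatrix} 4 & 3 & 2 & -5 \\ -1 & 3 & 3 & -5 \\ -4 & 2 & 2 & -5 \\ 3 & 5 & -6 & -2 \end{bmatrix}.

Expand along row 1:
  + (4) · M_11   where M_11 = det([3 3 -5; 2 2 -5; 5 -6 -2]) = -55
  − (3) · M_12   where M_12 = det([-1 3 -5; -4 2 -5; 3 -6 -2]) = -125
  + (2) · M_13   where M_13 = det([-1 3 -5; -4 2 -5; 3 5 -2]) = 40
  − (-5) · M_14   where M_14 = det([-1 3 3; -4 2 2; 3 5 -6]) = -110
det = (+1)·(4)·(-55) + (-1)·(3)·(-125) + (+1)·(2)·(40) + (-1)·(-5)·(-110) = -315

The determinant is -315.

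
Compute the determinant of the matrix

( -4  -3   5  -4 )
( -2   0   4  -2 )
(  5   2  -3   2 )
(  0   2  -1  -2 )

114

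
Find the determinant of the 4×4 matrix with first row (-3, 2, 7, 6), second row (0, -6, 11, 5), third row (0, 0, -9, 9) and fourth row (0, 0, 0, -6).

The matrix is upper triangular, so the determinant is the product of the diagonal entries:
det = (-3) · (-6) · (-9) · (-6) = 972

The determinant is 972.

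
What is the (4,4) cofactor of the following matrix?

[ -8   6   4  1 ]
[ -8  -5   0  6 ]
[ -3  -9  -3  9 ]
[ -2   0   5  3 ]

-36

Delete row 4 and column 4; the remaining 3×3 submatrix is [-8 6 4; -8 -5 0; -3 -9 -3].
Its determinant is -36.
The cofactor carries sign (−1)^(4+4) = +1, so C_{4,4} = +(-36) = -36.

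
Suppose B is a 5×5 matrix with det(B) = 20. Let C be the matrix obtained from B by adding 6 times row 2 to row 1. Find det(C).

Adding a multiple of one row to another leaves the determinant unchanged.
det(C) = (1)·(20) = 20

|C| = 20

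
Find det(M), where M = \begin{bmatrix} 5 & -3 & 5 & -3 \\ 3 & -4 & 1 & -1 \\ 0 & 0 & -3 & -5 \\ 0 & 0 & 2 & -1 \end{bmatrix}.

|M| = -143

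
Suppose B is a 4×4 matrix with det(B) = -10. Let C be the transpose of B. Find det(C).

det(Bᵀ) = det(B).
det(C) = (1)·(-10) = -10

|C| = -10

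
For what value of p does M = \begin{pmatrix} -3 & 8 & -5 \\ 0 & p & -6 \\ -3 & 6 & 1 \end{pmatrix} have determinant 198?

Expanding along the row containing p, det(M) is linear in p: det(M) = (-18)·p + (36).
Set (-18)·p + (36) = 198  ⇒  (-18)·p = 162  ⇒  p = -9.

-9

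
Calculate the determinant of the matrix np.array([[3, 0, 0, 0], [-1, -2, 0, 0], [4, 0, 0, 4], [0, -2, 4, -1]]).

96

The matrix is block lower-triangular with a 2×2 block and a 2×2 block on the diagonal, so its determinant equals the product of the determinants of the diagonal blocks.
det of the 2×2 block = -6
det of the 2×2 block = -16
det = (-6)·(-16) = 96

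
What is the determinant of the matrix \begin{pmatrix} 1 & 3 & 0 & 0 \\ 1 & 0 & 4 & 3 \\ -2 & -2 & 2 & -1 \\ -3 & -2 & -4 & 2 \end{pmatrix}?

-150

Expand along row 1 (it has 2 zeros):
  + (1) · M_11   where M_11 = det([0 4 3; -2 2 -1; -2 -4 2]) = 60
  − (3) · M_12   where M_12 = det([1 4 3; -2 2 -1; -3 -4 2]) = 70
det = (+1)·(1)·(60) + (-1)·(3)·(70) = -150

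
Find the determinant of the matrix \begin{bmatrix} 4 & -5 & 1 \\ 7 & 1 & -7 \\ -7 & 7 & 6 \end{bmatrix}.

The determinant is 241.

Expand along row 1:
  + 4 · |1 -7; 7 6| = 4·(6 − (-49)) = 220
  − (-5) · |7 -7; -7 6| = −(-5)·(42 − 49) = -35
  + 1 · |7 1; -7 7| = 1·(49 − (-7)) = 56
Sum: (220) + (-35) + (56) = 241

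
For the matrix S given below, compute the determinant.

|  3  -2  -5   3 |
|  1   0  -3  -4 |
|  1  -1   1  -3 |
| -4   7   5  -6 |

213

Expand along row 2 (it has 1 zero):
  − (1) · M_21   where M_21 = det([-2 -5 3; -1 1 -3; 7 5 -6]) = 81
  − (-3) · M_23   where M_23 = det([3 -2 3; 1 -1 -3; -4 7 -6]) = 54
  + (-4) · M_24   where M_24 = det([3 -2 -5; 1 -1 1; -4 7 5]) = -33
det = (-1)·(1)·(81) + (-1)·(-3)·(54) + (+1)·(-4)·(-33) = 213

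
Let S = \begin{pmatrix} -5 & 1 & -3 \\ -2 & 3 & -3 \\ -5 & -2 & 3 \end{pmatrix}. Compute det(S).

Expand along row 1:
  + (-5) · |3 -3; -2 3| = (-5)·(9 − 6) = -15
  − 1 · |-2 -3; -5 3| = −1·(-6 − 15) = 21
  + (-3) · |-2 3; -5 -2| = (-3)·(4 − (-15)) = -57
Sum: (-15) + (21) + (-57) = -51

-51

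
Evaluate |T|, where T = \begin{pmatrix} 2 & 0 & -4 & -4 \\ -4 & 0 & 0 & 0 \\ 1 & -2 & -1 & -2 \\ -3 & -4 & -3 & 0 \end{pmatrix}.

The determinant is -160.

Expand along row 2 (it has 3 zeros):
  − (-4) · M_21   where M_21 = det([0 -4 -4; -2 -1 -2; -4 -3 0]) = -40
det = (-1)·(-4)·(-40) = -160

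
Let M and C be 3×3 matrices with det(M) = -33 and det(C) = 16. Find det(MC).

-528

det(MC) = det(M)·det(C) = (-33)·(16) = -528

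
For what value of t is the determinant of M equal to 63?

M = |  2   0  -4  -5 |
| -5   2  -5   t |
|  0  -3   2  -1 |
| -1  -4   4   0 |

5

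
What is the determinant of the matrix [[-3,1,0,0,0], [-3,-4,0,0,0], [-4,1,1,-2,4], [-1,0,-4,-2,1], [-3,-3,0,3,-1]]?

The determinant is -615.

The matrix is block lower-triangular with a 2×2 block and a 3×3 block on the diagonal, so its determinant equals the product of the determinants of the diagonal blocks.
det of the 2×2 block = 15
det of the 3×3 block = -41
det = (15)·(-41) = -615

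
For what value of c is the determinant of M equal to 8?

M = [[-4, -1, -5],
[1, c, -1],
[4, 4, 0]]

Expanding along the row containing c, det(M) is linear in c: det(M) = (20)·c + (-32).
Set (20)·c + (-32) = 8  ⇒  (20)·c = 40  ⇒  c = 2.

c = 2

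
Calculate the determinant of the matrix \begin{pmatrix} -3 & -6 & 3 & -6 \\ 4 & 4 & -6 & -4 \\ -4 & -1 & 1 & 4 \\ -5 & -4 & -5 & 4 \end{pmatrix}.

-1092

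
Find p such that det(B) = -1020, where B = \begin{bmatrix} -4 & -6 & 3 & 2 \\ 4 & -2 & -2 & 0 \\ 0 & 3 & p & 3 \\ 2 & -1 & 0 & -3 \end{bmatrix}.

p = 9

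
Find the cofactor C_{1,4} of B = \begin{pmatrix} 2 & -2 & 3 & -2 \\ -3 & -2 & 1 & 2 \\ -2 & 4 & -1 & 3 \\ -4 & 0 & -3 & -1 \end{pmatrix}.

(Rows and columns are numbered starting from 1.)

The cofactor is -56.

Delete row 1 and column 4; the remaining 3×3 submatrix is [-3 -2 1; -2 4 -1; -4 0 -3].
Its determinant is 56.
The cofactor carries sign (−1)^(1+4) = −1, so C_{1,4} = −(56) = -56.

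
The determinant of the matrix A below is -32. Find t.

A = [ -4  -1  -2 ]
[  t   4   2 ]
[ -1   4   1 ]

Expanding along the column containing t, det(A) is linear in t: det(A) = (-7)·t + (10).
Set (-7)·t + (10) = -32  ⇒  (-7)·t = -42  ⇒  t = 6.

t = 6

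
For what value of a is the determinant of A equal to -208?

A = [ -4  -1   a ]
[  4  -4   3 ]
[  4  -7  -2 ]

a = 6

Expanding along the row containing a, det(A) is linear in a: det(A) = (-12)·a + (-136).
Set (-12)·a + (-136) = -208  ⇒  (-12)·a = -72  ⇒  a = 6.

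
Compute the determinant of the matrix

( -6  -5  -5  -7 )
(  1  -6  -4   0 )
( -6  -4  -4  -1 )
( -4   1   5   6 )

Expand along row 2 (it has 1 zero):
  − (1) · M_21   where M_21 = det([-5 -5 -7; -4 -4 -1; 1 5 6]) = 92
  + (-6) · M_22   where M_22 = det([-6 -5 -7; -6 -4 -1; -4 5 6]) = 236
  − (-4) · M_23   where M_23 = det([-6 -5 -7; -6 -4 -1; -4 1 6]) = 92
det = (-1)·(1)·(92) + (+1)·(-6)·(236) + (-1)·(-4)·(92) = -1140

-1140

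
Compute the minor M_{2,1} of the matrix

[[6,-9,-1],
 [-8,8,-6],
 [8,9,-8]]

Delete row 2 and column 1; the remaining 2×2 submatrix is [-9 -1; 9 -8].
Its determinant is (-9)·(-8) − (-1)·9 = 81.

The minor is 81.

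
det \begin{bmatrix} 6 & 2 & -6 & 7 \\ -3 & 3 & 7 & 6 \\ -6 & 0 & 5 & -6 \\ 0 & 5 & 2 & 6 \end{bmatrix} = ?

Expand along row 3 (it has 1 zero):
  + (-6) · M_31   where M_31 = det([2 -6 7; 3 7 6; 5 2 6]) = -215
  + (5) · M_33   where M_33 = det([6 2 7; -3 3 6; 0 5 6]) = -141
  − (-6) · M_34   where M_34 = det([6 2 -6; -3 3 7; 0 5 2]) = -72
det = (+1)·(-6)·(-215) + (+1)·(5)·(-141) + (-1)·(-6)·(-72) = 153

153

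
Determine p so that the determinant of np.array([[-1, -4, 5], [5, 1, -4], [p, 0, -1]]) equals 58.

p = 7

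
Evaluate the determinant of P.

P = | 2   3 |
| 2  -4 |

|P| = -14

det(P) = 2·(-4) − 3·2 = -8 − 6 = -14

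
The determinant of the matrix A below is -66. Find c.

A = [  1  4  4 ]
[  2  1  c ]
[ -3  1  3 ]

c = 5

Expanding along the row containing c, det(A) is linear in c: det(A) = (-13)·c + (-1).
Set (-13)·c + (-1) = -66  ⇒  (-13)·c = -65  ⇒  c = 5.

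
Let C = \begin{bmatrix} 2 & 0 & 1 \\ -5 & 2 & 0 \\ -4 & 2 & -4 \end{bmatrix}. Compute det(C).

|C| = -18

Expand along row 1:
  + 2 · |2 0; 2 -4| = 2·(-8 − 0) = -16
  + 1 · |-5 2; -4 2| = 1·(-10 − (-8)) = -2
Sum: (-16) + (-2) = -18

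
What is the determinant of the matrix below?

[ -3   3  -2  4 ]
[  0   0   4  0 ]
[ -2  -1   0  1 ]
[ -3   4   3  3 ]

Expand along row 2 (it has 3 zeros):
  − (4) · M_23   where M_23 = det([-3 3 4; -2 -1 1; -3 4 3]) = -14
det = (-1)·(4)·(-14) = 56

56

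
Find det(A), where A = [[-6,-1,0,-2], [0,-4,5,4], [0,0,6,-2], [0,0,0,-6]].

A is upper triangular, so det(A) is the product of the diagonal entries:
det = (-6) · (-4) · (6) · (-6) = -864

-864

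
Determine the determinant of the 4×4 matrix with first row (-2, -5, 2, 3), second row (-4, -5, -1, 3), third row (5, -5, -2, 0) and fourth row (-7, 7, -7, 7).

Expand along row 3 (it has 1 zero):
  + (5) · M_31   where M_31 = det([-5 2 3; -5 -1 3; 7 -7 7]) = 168
  − (-5) · M_32   where M_32 = det([-2 2 3; -4 -1 3; -7 -7 7]) = 49
  + (-2) · M_33   where M_33 = det([-2 -5 3; -4 -5 3; -7 7 7]) = -112
det = (+1)·(5)·(168) + (-1)·(-5)·(49) + (+1)·(-2)·(-112) = 1309

The determinant is 1309.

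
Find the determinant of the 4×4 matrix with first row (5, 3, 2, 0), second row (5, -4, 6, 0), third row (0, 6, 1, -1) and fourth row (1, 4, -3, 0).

51

Expand along column 4 (it has 3 zeros):
  − (-1) · M_34   where M_34 = det([5 3 2; 5 -4 6; 1 4 -3]) = 51
det = (-1)·(-1)·(51) = 51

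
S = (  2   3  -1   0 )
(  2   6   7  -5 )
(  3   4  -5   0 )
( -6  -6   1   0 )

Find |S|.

Expand along column 4 (it has 3 zeros):
  + (-5) · M_24   where M_24 = det([2 3 -1; 3 4 -5; -6 -6 1]) = 23
det = (+1)·(-5)·(23) = -115

|S| = -115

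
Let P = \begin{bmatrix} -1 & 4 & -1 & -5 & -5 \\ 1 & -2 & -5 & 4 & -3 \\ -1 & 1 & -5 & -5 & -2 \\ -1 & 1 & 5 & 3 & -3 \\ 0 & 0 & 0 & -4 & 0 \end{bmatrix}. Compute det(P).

Expand along row 5 (it has 4 zeros):
  − (-4) · M_54   where M_54 = det([-1 4 -1 -5; 1 -2 -5 -3; -1 1 -5 -2; -1 1 5 -3]) = -206
det = (-1)·(-4)·(-206) = -824

|P| = -824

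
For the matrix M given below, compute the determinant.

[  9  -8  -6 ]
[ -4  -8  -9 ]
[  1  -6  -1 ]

-502

Expand along column 1:
  + 9 · |-8 -9; -6 -1| = 9·(8 − 54) = -414
  − (-4) · |-8 -6; -6 -1| = −(-4)·(8 − 36) = -112
  + 1 · |-8 -6; -8 -9| = 1·(72 − 48) = 24
Sum: (-414) + (-112) + (24) = -502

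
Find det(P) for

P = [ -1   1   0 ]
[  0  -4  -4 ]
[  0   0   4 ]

det(P) = 16

P is upper triangular, so det(P) is the product of the diagonal entries:
det = (-1) · (-4) · (4) = 16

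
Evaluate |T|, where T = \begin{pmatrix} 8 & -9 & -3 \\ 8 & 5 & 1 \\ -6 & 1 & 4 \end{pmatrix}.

The determinant is 380.

Expand along row 1:
  + 8 · |5 1; 1 4| = 8·(20 − 1) = 152
  − (-9) · |8 1; -6 4| = −(-9)·(32 − (-6)) = 342
  + (-3) · |8 5; -6 1| = (-3)·(8 − (-30)) = -114
Sum: (152) + (342) + (-114) = 380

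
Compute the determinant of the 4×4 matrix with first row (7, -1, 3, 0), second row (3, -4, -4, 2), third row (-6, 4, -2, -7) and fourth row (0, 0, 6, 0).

-786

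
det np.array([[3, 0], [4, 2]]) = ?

det = 3·2 − 0·4 = 6 − 0 = 6

6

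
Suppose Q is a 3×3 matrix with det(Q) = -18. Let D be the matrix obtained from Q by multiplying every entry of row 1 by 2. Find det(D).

-36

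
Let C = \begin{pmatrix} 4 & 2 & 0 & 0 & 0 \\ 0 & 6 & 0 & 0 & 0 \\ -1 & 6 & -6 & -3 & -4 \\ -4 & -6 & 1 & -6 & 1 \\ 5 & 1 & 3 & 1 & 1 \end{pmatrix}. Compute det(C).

det(C) = -960

C is block lower-triangular with a 2×2 block and a 3×3 block on the diagonal, so its determinant equals the product of the determinants of the diagonal blocks.
det of the 2×2 block = 24
det of the 3×3 block = -40
det = (24)·(-40) = -960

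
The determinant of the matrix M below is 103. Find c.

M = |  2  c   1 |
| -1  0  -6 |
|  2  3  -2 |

c = -5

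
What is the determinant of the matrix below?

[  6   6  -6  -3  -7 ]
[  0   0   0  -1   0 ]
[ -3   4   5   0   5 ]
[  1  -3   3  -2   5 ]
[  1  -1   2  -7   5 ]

Expand along row 2 (it has 4 zeros):
  + (-1) · M_24   where M_24 = det([6 6 -6 -7; -3 4 5 5; 1 -3 3 5; 1 -1 2 5]) = 371
det = (+1)·(-1)·(371) = -371

The determinant is -371.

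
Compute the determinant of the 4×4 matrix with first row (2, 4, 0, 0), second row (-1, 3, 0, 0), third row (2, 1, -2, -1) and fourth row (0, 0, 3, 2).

The matrix is block lower-triangular with a 2×2 block and a 2×2 block on the diagonal, so its determinant equals the product of the determinants of the diagonal blocks.
det of the 2×2 block = 10
det of the 2×2 block = -1
det = (10)·(-1) = -10

-10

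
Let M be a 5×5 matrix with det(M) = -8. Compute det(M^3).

-512

det(M^3) = (det M)^3 = (-8)^3 = -512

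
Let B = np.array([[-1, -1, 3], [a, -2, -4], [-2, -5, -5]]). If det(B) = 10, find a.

Expanding along the row containing a, det(B) is linear in a: det(B) = (-20)·a + (-10).
Set (-20)·a + (-10) = 10  ⇒  (-20)·a = 20  ⇒  a = -1.

-1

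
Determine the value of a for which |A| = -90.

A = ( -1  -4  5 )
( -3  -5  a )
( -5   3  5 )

5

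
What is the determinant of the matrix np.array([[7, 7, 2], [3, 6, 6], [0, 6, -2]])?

Expand along column 1:
  + 7 · |6 6; 6 -2| = 7·(-12 − 36) = -336
  − 3 · |7 2; 6 -2| = −3·(-14 − 12) = 78
Sum: (-336) + (78) = -258

The determinant is -258.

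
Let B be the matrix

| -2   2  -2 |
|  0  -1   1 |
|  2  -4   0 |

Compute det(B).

Expand along row 2:
  + (-1) · |-2 -2; 2 0| = (-1)·(0 − (-4)) = -4
  − 1 · |-2 2; 2 -4| = −1·(8 − 4) = -4
Sum: (-4) + (-4) = -8

-8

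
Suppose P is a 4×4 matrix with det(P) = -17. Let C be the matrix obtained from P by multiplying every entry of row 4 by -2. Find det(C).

Scaling one row by -2 multiplies the determinant by -2.
det(C) = (-2)·(-17) = 34

34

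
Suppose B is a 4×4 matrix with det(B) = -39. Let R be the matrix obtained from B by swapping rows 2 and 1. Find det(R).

Swapping two rows multiplies the determinant by −1.
det(R) = (-1)·(-39) = 39

39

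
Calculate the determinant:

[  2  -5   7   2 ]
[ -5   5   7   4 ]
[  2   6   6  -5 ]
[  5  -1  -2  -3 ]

-1359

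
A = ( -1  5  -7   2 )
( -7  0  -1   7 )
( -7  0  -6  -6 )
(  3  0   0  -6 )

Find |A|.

330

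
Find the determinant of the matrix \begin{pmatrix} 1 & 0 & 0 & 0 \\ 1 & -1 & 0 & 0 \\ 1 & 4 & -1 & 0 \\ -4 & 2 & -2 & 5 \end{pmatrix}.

5

The matrix is lower triangular, so the determinant is the product of the diagonal entries:
det = (1) · (-1) · (-1) · (5) = 5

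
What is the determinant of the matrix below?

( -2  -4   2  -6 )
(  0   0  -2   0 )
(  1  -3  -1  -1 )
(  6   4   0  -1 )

The determinant is -252.

Expand along row 2 (it has 3 zeros):
  − (-2) · M_23   where M_23 = det([-2 -4 -6; 1 -3 -1; 6 4 -1]) = -126
det = (-1)·(-2)·(-126) = -252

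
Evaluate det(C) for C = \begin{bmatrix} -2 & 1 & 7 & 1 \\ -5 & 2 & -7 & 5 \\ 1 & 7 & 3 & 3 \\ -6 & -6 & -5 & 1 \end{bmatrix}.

det(C) = -48

Expand along row 1:
  + (-2) · M_11   where M_11 = det([2 -7 5; 7 3 3; -6 -5 1]) = 126
  − (1) · M_12   where M_12 = det([-5 -7 5; 1 3 3; -6 -5 1]) = 108
  + (7) · M_13   where M_13 = det([-5 2 5; 1 7 3; -6 -6 1]) = 17
  − (1) · M_14   where M_14 = det([-5 2 -7; 1 7 3; -6 -6 -5]) = -193
det = (+1)·(-2)·(126) + (-1)·(1)·(108) + (+1)·(7)·(17) + (-1)·(1)·(-193) = -48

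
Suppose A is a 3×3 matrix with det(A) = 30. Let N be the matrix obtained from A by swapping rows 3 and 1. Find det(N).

|N| = -30

Swapping two rows multiplies the determinant by −1.
det(N) = (-1)·(30) = -30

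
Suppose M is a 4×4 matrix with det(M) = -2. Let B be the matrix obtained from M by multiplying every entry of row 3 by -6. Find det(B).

Scaling one row by -6 multiplies the determinant by -6.
det(B) = (-6)·(-2) = 12

The determinant is 12.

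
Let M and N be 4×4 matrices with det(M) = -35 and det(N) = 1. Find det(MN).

det(MN) = -35

det(MN) = det(M)·det(N) = (-35)·(1) = -35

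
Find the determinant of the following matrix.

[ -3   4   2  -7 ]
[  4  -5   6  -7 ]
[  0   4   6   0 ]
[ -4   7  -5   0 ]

Expand along row 3 (it has 2 zeros):
  − (4) · M_32   where M_32 = det([-3 2 -7; 4 6 -7; -4 -5 0]) = 133
  + (6) · M_33   where M_33 = det([-3 4 -7; 4 -5 -7; -4 7 0]) = -91
det = (-1)·(4)·(133) + (+1)·(6)·(-91) = -1078

-1078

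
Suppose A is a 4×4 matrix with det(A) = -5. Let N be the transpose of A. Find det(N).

det(N) = -5

det(Aᵀ) = det(A).
det(N) = (1)·(-5) = -5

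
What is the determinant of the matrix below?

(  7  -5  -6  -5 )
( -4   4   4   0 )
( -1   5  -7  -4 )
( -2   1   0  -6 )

Expand along row 2 (it has 1 zero):
  − (-4) · M_21   where M_21 = det([-5 -6 -5; 5 -7 -4; 1 0 -6]) = -401
  + (4) · M_22   where M_22 = det([7 -6 -5; -1 -7 -4; -2 0 -6]) = 352
  − (4) · M_23   where M_23 = det([7 -5 -5; -1 5 -4; -2 1 -6]) = -237
det = (-1)·(-4)·(-401) + (+1)·(4)·(352) + (-1)·(4)·(-237) = 752

The determinant is 752.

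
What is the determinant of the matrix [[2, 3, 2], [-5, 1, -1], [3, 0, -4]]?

The determinant is -83.

Expand along column 2:
  − 3 · |-5 -1; 3 -4| = −3·(20 − (-3)) = -69
  + 1 · |2 2; 3 -4| = 1·(-8 − 6) = -14
Sum: (-69) + (-14) = -83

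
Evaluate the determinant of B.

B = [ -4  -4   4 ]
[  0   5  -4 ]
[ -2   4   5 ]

det(B) = -156

Expand along row 2:
  + 5 · |-4 4; -2 5| = 5·(-20 − (-8)) = -60
  − (-4) · |-4 -4; -2 4| = −(-4)·(-16 − 8) = -96
Sum: (-60) + (-96) = -156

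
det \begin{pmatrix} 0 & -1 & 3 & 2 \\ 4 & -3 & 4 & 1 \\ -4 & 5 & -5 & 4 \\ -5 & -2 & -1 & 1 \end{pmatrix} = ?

292

Expand along row 1 (it has 1 zero):
  − (-1) · M_12   where M_12 = det([4 4 1; -4 -5 4; -5 -1 1]) = -89
  + (3) · M_13   where M_13 = det([4 -3 1; -4 5 4; -5 -2 1]) = 133
  − (2) · M_14   where M_14 = det([4 -3 4; -4 5 -5; -5 -2 -1]) = 9
det = (-1)·(-1)·(-89) + (+1)·(3)·(133) + (-1)·(2)·(9) = 292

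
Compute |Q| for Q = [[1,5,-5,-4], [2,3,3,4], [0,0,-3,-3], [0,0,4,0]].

det(Q) = -84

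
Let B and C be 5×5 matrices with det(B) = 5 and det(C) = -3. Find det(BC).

-15

det(BC) = det(B)·det(C) = (5)·(-3) = -15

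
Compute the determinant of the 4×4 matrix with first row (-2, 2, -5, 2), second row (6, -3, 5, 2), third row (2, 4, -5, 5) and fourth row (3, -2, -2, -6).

673

Expand along row 1:
  + (-2) · M_11   where M_11 = det([-3 5 2; 4 -5 5; -2 -2 -6]) = -86
  − (2) · M_12   where M_12 = det([6 5 2; 2 -5 5; 3 -2 -6]) = 397
  + (-5) · M_13   where M_13 = det([6 -3 2; 2 4 5; 3 -2 -6]) = -197
  − (2) · M_14   where M_14 = det([6 -3 5; 2 4 -5; 3 -2 -2]) = -155
det = (+1)·(-2)·(-86) + (-1)·(2)·(397) + (+1)·(-5)·(-197) + (-1)·(2)·(-155) = 673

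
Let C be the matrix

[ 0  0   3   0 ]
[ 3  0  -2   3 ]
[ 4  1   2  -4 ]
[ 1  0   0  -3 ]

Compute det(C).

-36

Expand along row 1 (it has 3 zeros):
  + (3) · M_13   where M_13 = det([3 0 3; 4 1 -4; 1 0 -3]) = -12
det = (+1)·(3)·(-12) = -36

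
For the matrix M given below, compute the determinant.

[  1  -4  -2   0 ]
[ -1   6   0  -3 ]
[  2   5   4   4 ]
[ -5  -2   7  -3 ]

Expand along row 1 (it has 1 zero):
  + (1) · M_11   where M_11 = det([6 0 -3; 5 4 4; -2 7 -3]) = -369
  − (-4) · M_12   where M_12 = det([-1 0 -3; 2 4 4; -5 7 -3]) = -62
  + (-2) · M_13   where M_13 = det([-1 6 -3; 2 5 4; -5 -2 -3]) = -140
det = (+1)·(1)·(-369) + (-1)·(-4)·(-62) + (+1)·(-2)·(-140) = -337

The determinant is -337.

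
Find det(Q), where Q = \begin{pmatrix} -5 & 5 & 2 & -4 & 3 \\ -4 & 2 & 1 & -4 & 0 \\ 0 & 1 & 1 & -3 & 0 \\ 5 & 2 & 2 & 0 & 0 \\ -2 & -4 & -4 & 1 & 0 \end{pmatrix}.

-129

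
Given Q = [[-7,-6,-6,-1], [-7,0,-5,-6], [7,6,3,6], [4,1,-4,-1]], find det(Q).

-1928

Expand along row 2 (it has 1 zero):
  − (-7) · M_21   where M_21 = det([-6 -6 -1; 6 3 6; 1 -4 -1]) = -171
  − (-5) · M_23   where M_23 = det([-7 -6 -1; 7 6 6; 4 1 -1]) = -85
  + (-6) · M_24   where M_24 = det([-7 -6 -6; 7 6 3; 4 1 -4]) = 51
det = (-1)·(-7)·(-171) + (-1)·(-5)·(-85) + (+1)·(-6)·(51) = -1928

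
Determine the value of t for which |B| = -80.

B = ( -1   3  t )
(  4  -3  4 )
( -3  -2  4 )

Expanding along the row containing t, det(B) is linear in t: det(B) = (-17)·t + (-80).
Set (-17)·t + (-80) = -80  ⇒  (-17)·t = 0  ⇒  t = 0.

0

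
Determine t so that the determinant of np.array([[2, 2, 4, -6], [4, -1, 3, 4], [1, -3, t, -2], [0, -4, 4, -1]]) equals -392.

Expanding along the row containing t, det(A) is linear in t: det(A) = (138)·t + (-668).
Set (138)·t + (-668) = -392  ⇒  (138)·t = 276  ⇒  t = 2.

2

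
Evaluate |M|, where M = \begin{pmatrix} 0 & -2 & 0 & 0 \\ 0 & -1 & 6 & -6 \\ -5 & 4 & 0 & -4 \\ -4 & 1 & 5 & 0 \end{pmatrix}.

492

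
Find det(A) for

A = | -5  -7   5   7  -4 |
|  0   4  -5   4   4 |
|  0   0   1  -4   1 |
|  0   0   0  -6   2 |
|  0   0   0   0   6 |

A is upper triangular, so det(A) is the product of the diagonal entries:
det = (-5) · (4) · (1) · (-6) · (6) = 720

|A| = 720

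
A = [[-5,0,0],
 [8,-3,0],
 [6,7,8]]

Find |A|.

A is lower triangular, so det(A) is the product of the diagonal entries:
det = (-5) · (-3) · (8) = 120

|A| = 120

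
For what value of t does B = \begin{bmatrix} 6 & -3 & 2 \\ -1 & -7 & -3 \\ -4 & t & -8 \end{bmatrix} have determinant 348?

Expanding along the row containing t, det(B) is linear in t: det(B) = (16)·t + (268).
Set (16)·t + (268) = 348  ⇒  (16)·t = 80  ⇒  t = 5.

5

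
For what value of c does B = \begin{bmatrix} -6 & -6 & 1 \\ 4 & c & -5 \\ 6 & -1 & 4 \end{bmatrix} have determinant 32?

9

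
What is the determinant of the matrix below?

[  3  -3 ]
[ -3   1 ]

det = 3·1 − (-3)·(-3) = 3 − 9 = -6

The determinant is -6.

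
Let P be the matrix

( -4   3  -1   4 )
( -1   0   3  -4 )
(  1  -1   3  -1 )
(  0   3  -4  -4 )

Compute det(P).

Expand along row 2 (it has 1 zero):
  − (-1) · M_21   where M_21 = det([3 -1 4; -1 3 -1; 3 -4 -4]) = -61
  − (3) · M_23   where M_23 = det([-4 3 4; 1 -1 -1; 0 3 -4]) = -4
  + (-4) · M_24   where M_24 = det([-4 3 -1; 1 -1 3; 0 3 -4]) = 29
det = (-1)·(-1)·(-61) + (-1)·(3)·(-4) + (+1)·(-4)·(29) = -165

det(P) = -165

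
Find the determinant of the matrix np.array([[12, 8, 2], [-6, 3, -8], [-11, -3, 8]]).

1190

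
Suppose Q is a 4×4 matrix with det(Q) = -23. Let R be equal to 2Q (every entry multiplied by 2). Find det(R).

For a 4×4 matrix, det(2Q) = 2^4·det(Q) = 16·det(Q).
det(R) = (16)·(-23) = -368

-368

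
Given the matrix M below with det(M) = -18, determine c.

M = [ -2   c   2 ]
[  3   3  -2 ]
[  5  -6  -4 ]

Expanding along the column containing c, det(M) is linear in c: det(M) = (2)·c + (-18).
Set (2)·c + (-18) = -18  ⇒  (2)·c = 0  ⇒  c = 0.

c = 0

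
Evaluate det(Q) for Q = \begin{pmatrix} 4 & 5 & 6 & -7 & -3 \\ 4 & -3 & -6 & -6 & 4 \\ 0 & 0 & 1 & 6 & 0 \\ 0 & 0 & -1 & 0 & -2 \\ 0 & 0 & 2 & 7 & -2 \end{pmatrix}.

Q is block upper-triangular with a 2×2 block and a 3×3 block on the diagonal, so its determinant equals the product of the determinants of the diagonal blocks.
det of the 2×2 block = -32
det of the 3×3 block = -22
det = (-32)·(-22) = 704

det(Q) = 704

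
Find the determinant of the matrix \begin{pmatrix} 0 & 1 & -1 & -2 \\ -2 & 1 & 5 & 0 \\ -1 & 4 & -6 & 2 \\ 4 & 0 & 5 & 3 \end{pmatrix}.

-376

Expand along row 1 (it has 1 zero):
  − (1) · M_12   where M_12 = det([-2 5 0; -1 -6 2; 4 5 3]) = 111
  + (-1) · M_13   where M_13 = det([-2 1 0; -1 4 2; 4 0 3]) = -13
  − (-2) · M_14   where M_14 = det([-2 1 5; -1 4 -6; 4 0 5]) = -139
det = (-1)·(1)·(111) + (+1)·(-1)·(-13) + (-1)·(-2)·(-139) = -376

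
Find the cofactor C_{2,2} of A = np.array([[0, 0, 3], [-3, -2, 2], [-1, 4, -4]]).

The cofactor is 3.

Delete row 2 and column 2; the remaining 2×2 submatrix is [0 3; -1 -4].
Its determinant is 0·(-4) − 3·(-1) = 3.
The cofactor carries sign (−1)^(2+2) = +1, so C_{2,2} = +(3) = 3.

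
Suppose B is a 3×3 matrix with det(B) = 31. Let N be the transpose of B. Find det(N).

The determinant is 31.

det(Bᵀ) = det(B).
det(N) = (1)·(31) = 31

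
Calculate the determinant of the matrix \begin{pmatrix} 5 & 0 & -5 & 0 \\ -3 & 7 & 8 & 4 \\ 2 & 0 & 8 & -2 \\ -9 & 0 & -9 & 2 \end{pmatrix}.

Expand along column 2 (it has 3 zeros):
  + (7) · M_22   where M_22 = det([5 -5 0; 2 8 -2; -9 -9 2]) = -80
det = (+1)·(7)·(-80) = -560

The determinant is -560.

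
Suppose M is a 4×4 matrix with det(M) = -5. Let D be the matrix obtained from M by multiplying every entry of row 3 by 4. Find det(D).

Scaling one row by 4 multiplies the determinant by 4.
det(D) = (4)·(-5) = -20

-20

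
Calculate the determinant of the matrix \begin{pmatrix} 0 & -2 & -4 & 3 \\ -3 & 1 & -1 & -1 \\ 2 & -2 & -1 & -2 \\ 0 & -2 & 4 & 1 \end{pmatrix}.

-212

Expand along column 1 (it has 2 zeros):
  − (-3) · M_21   where M_21 = det([-2 -4 3; -2 -1 -2; -2 4 1]) = -68
  + (2) · M_31   where M_31 = det([-2 -4 3; 1 -1 -1; -2 4 1]) = -4
det = (-1)·(-3)·(-68) + (+1)·(2)·(-4) = -212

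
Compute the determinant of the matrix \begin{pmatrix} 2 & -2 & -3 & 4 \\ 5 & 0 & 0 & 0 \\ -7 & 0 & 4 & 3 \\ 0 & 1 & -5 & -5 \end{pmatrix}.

Expand along row 2 (it has 3 zeros):
  − (5) · M_21   where M_21 = det([-2 -3 4; 0 4 3; 1 -5 -5]) = -15
det = (-1)·(5)·(-15) = 75

The determinant is 75.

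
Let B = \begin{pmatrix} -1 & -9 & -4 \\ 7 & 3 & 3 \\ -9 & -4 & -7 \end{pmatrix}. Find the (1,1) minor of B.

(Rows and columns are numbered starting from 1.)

The minor is -9.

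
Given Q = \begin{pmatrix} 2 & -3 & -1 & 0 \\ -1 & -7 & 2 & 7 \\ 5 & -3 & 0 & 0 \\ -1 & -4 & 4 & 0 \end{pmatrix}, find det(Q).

Expand along column 4 (it has 3 zeros):
  + (7) · M_24   where M_24 = det([2 -3 -1; 5 -3 0; -1 -4 4]) = 59
det = (+1)·(7)·(59) = 413

413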